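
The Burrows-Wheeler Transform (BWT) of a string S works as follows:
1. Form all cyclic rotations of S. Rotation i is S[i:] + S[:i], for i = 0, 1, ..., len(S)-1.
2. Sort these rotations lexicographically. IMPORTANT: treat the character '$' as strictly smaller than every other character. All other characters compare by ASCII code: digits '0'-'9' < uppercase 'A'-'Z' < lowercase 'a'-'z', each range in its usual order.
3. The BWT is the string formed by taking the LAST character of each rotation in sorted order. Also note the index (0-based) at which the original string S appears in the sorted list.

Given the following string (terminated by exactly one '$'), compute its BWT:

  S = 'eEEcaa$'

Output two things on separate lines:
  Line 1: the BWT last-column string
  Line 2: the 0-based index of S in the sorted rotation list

All 7 rotations (rotation i = S[i:]+S[:i]):
  rot[0] = eEEcaa$
  rot[1] = EEcaa$e
  rot[2] = Ecaa$eE
  rot[3] = caa$eEE
  rot[4] = aa$eEEc
  rot[5] = a$eEEca
  rot[6] = $eEEcaa
Sorted (with $ < everything):
  sorted[0] = $eEEcaa  (last char: 'a')
  sorted[1] = EEcaa$e  (last char: 'e')
  sorted[2] = Ecaa$eE  (last char: 'E')
  sorted[3] = a$eEEca  (last char: 'a')
  sorted[4] = aa$eEEc  (last char: 'c')
  sorted[5] = caa$eEE  (last char: 'E')
  sorted[6] = eEEcaa$  (last char: '$')
Last column: aeEacE$
Original string S is at sorted index 6

Answer: aeEacE$
6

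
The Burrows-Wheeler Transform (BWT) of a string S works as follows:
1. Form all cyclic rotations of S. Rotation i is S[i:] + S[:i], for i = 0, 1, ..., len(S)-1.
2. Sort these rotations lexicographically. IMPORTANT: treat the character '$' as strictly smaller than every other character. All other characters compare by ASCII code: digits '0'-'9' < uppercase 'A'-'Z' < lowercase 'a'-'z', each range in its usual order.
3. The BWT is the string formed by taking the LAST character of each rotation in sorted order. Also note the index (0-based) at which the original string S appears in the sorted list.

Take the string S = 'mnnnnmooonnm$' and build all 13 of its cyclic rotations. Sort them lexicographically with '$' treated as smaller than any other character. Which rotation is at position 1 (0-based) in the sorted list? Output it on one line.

All 13 rotations (rotation i = S[i:]+S[:i]):
  rot[0] = mnnnnmooonnm$
  rot[1] = nnnnmooonnm$m
  rot[2] = nnnmooonnm$mn
  rot[3] = nnmooonnm$mnn
  rot[4] = nmooonnm$mnnn
  rot[5] = mooonnm$mnnnn
  rot[6] = ooonnm$mnnnnm
  rot[7] = oonnm$mnnnnmo
  rot[8] = onnm$mnnnnmoo
  rot[9] = nnm$mnnnnmooo
  rot[10] = nm$mnnnnmooon
  rot[11] = m$mnnnnmooonn
  rot[12] = $mnnnnmooonnm
Sorted (with $ < everything):
  sorted[0] = $mnnnnmooonnm
  sorted[1] = m$mnnnnmooonn
  sorted[2] = mnnnnmooonnm$
  sorted[3] = mooonnm$mnnnn
  sorted[4] = nm$mnnnnmooon
  sorted[5] = nmooonnm$mnnn
  sorted[6] = nnm$mnnnnmooo
  sorted[7] = nnmooonnm$mnn
  sorted[8] = nnnmooonnm$mn
  sorted[9] = nnnnmooonnm$m
  sorted[10] = onnm$mnnnnmoo
  sorted[11] = oonnm$mnnnnmo
  sorted[12] = ooonnm$mnnnnm
sorted[1] = m$mnnnnmooonn

Answer: m$mnnnnmooonn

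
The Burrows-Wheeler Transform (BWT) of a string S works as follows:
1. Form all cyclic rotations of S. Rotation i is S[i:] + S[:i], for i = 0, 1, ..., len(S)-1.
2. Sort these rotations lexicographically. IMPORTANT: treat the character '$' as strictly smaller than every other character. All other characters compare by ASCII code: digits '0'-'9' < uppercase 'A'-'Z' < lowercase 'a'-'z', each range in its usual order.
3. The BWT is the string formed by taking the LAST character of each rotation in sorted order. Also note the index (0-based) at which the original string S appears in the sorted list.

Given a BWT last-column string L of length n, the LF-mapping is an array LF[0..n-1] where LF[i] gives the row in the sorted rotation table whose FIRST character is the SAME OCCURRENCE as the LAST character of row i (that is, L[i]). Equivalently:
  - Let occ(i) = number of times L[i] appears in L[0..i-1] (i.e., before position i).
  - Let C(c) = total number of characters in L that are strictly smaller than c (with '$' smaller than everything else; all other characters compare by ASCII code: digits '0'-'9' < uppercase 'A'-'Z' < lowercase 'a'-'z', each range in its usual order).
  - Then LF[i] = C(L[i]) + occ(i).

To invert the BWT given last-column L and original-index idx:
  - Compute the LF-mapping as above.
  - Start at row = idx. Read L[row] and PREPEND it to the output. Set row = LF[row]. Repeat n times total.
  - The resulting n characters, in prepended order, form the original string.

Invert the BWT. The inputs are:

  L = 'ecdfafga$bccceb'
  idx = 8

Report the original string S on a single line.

Answer: cfbdacefcabgce$

Derivation:
LF mapping: 10 5 9 12 1 13 14 2 0 3 6 7 8 11 4
Walk LF starting at row 8, prepending L[row]:
  step 1: row=8, L[8]='$', prepend. Next row=LF[8]=0
  step 2: row=0, L[0]='e', prepend. Next row=LF[0]=10
  step 3: row=10, L[10]='c', prepend. Next row=LF[10]=6
  step 4: row=6, L[6]='g', prepend. Next row=LF[6]=14
  step 5: row=14, L[14]='b', prepend. Next row=LF[14]=4
  step 6: row=4, L[4]='a', prepend. Next row=LF[4]=1
  step 7: row=1, L[1]='c', prepend. Next row=LF[1]=5
  step 8: row=5, L[5]='f', prepend. Next row=LF[5]=13
  step 9: row=13, L[13]='e', prepend. Next row=LF[13]=11
  step 10: row=11, L[11]='c', prepend. Next row=LF[11]=7
  step 11: row=7, L[7]='a', prepend. Next row=LF[7]=2
  step 12: row=2, L[2]='d', prepend. Next row=LF[2]=9
  step 13: row=9, L[9]='b', prepend. Next row=LF[9]=3
  step 14: row=3, L[3]='f', prepend. Next row=LF[3]=12
  step 15: row=12, L[12]='c', prepend. Next row=LF[12]=8
Reversed output: cfbdacefcabgce$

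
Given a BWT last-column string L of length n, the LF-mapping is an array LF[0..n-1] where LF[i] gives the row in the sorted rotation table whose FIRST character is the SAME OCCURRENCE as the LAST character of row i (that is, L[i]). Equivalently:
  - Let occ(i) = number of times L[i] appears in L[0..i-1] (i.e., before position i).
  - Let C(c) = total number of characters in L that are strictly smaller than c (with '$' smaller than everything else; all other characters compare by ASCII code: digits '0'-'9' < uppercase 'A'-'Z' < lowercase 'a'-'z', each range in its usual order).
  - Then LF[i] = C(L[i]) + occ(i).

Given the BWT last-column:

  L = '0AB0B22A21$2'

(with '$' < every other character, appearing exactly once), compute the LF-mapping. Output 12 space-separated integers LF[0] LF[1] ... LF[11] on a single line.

Answer: 1 8 10 2 11 4 5 9 6 3 0 7

Derivation:
Char counts: '$':1, '0':2, '1':1, '2':4, 'A':2, 'B':2
C (first-col start): C('$')=0, C('0')=1, C('1')=3, C('2')=4, C('A')=8, C('B')=10
L[0]='0': occ=0, LF[0]=C('0')+0=1+0=1
L[1]='A': occ=0, LF[1]=C('A')+0=8+0=8
L[2]='B': occ=0, LF[2]=C('B')+0=10+0=10
L[3]='0': occ=1, LF[3]=C('0')+1=1+1=2
L[4]='B': occ=1, LF[4]=C('B')+1=10+1=11
L[5]='2': occ=0, LF[5]=C('2')+0=4+0=4
L[6]='2': occ=1, LF[6]=C('2')+1=4+1=5
L[7]='A': occ=1, LF[7]=C('A')+1=8+1=9
L[8]='2': occ=2, LF[8]=C('2')+2=4+2=6
L[9]='1': occ=0, LF[9]=C('1')+0=3+0=3
L[10]='$': occ=0, LF[10]=C('$')+0=0+0=0
L[11]='2': occ=3, LF[11]=C('2')+3=4+3=7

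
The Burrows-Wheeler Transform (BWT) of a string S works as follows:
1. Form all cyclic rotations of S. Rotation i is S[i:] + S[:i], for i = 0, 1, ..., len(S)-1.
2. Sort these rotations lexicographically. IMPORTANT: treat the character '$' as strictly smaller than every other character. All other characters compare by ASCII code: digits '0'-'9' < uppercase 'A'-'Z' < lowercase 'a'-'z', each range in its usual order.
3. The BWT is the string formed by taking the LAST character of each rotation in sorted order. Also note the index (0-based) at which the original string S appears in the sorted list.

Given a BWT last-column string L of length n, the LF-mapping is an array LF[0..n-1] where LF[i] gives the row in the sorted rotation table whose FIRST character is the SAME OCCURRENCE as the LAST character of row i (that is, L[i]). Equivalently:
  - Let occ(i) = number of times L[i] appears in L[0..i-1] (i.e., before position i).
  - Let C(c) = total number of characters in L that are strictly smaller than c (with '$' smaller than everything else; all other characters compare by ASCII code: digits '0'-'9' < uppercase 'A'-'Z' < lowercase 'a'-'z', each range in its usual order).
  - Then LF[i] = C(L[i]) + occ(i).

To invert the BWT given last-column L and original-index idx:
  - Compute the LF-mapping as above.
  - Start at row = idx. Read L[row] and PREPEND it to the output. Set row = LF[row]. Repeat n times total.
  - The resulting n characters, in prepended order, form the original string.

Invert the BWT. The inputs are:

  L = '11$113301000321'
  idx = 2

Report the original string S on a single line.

LF mapping: 5 6 0 7 8 12 13 1 9 2 3 4 14 11 10
Walk LF starting at row 2, prepending L[row]:
  step 1: row=2, L[2]='$', prepend. Next row=LF[2]=0
  step 2: row=0, L[0]='1', prepend. Next row=LF[0]=5
  step 3: row=5, L[5]='3', prepend. Next row=LF[5]=12
  step 4: row=12, L[12]='3', prepend. Next row=LF[12]=14
  step 5: row=14, L[14]='1', prepend. Next row=LF[14]=10
  step 6: row=10, L[10]='0', prepend. Next row=LF[10]=3
  step 7: row=3, L[3]='1', prepend. Next row=LF[3]=7
  step 8: row=7, L[7]='0', prepend. Next row=LF[7]=1
  step 9: row=1, L[1]='1', prepend. Next row=LF[1]=6
  step 10: row=6, L[6]='3', prepend. Next row=LF[6]=13
  step 11: row=13, L[13]='2', prepend. Next row=LF[13]=11
  step 12: row=11, L[11]='0', prepend. Next row=LF[11]=4
  step 13: row=4, L[4]='1', prepend. Next row=LF[4]=8
  step 14: row=8, L[8]='1', prepend. Next row=LF[8]=9
  step 15: row=9, L[9]='0', prepend. Next row=LF[9]=2
Reversed output: 01102310101331$

Answer: 01102310101331$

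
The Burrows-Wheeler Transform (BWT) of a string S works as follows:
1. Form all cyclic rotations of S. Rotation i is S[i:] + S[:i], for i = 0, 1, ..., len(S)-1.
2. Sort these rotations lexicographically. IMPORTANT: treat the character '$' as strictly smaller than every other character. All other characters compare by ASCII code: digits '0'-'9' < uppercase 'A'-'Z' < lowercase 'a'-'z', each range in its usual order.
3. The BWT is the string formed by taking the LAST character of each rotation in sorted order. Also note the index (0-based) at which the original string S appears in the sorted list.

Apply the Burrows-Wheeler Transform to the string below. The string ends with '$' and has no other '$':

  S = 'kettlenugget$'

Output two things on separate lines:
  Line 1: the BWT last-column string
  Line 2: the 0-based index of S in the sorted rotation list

Answer: tlgkgu$teeten
6

Derivation:
All 13 rotations (rotation i = S[i:]+S[:i]):
  rot[0] = kettlenugget$
  rot[1] = ettlenugget$k
  rot[2] = ttlenugget$ke
  rot[3] = tlenugget$ket
  rot[4] = lenugget$kett
  rot[5] = enugget$kettl
  rot[6] = nugget$kettle
  rot[7] = ugget$kettlen
  rot[8] = gget$kettlenu
  rot[9] = get$kettlenug
  rot[10] = et$kettlenugg
  rot[11] = t$kettlenugge
  rot[12] = $kettlenugget
Sorted (with $ < everything):
  sorted[0] = $kettlenugget  (last char: 't')
  sorted[1] = enugget$kettl  (last char: 'l')
  sorted[2] = et$kettlenugg  (last char: 'g')
  sorted[3] = ettlenugget$k  (last char: 'k')
  sorted[4] = get$kettlenug  (last char: 'g')
  sorted[5] = gget$kettlenu  (last char: 'u')
  sorted[6] = kettlenugget$  (last char: '$')
  sorted[7] = lenugget$kett  (last char: 't')
  sorted[8] = nugget$kettle  (last char: 'e')
  sorted[9] = t$kettlenugge  (last char: 'e')
  sorted[10] = tlenugget$ket  (last char: 't')
  sorted[11] = ttlenugget$ke  (last char: 'e')
  sorted[12] = ugget$kettlen  (last char: 'n')
Last column: tlgkgu$teeten
Original string S is at sorted index 6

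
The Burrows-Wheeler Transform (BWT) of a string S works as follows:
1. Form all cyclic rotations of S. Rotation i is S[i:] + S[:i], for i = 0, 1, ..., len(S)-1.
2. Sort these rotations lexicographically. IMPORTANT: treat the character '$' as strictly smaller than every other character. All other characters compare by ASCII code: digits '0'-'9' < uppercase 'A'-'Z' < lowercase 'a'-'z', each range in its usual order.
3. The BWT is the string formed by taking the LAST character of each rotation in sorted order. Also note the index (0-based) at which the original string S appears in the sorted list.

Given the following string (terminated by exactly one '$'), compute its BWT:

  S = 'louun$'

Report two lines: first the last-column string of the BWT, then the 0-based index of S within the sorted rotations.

Answer: n$uluo
1

Derivation:
All 6 rotations (rotation i = S[i:]+S[:i]):
  rot[0] = louun$
  rot[1] = ouun$l
  rot[2] = uun$lo
  rot[3] = un$lou
  rot[4] = n$louu
  rot[5] = $louun
Sorted (with $ < everything):
  sorted[0] = $louun  (last char: 'n')
  sorted[1] = louun$  (last char: '$')
  sorted[2] = n$louu  (last char: 'u')
  sorted[3] = ouun$l  (last char: 'l')
  sorted[4] = un$lou  (last char: 'u')
  sorted[5] = uun$lo  (last char: 'o')
Last column: n$uluo
Original string S is at sorted index 1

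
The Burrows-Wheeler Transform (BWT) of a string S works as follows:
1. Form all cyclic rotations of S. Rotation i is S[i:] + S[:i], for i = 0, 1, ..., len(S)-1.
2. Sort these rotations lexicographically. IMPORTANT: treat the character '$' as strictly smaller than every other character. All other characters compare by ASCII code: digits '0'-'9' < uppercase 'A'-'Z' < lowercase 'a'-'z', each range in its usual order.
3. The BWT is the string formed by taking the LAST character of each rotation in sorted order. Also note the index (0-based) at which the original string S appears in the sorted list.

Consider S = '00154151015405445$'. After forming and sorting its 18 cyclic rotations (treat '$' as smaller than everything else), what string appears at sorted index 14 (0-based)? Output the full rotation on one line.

Answer: 51015405445$001541

Derivation:
All 18 rotations (rotation i = S[i:]+S[:i]):
  rot[0] = 00154151015405445$
  rot[1] = 0154151015405445$0
  rot[2] = 154151015405445$00
  rot[3] = 54151015405445$001
  rot[4] = 4151015405445$0015
  rot[5] = 151015405445$00154
  rot[6] = 51015405445$001541
  rot[7] = 1015405445$0015415
  rot[8] = 015405445$00154151
  rot[9] = 15405445$001541510
  rot[10] = 5405445$0015415101
  rot[11] = 405445$00154151015
  rot[12] = 05445$001541510154
  rot[13] = 5445$0015415101540
  rot[14] = 445$00154151015405
  rot[15] = 45$001541510154054
  rot[16] = 5$0015415101540544
  rot[17] = $00154151015405445
Sorted (with $ < everything):
  sorted[0] = $00154151015405445
  sorted[1] = 00154151015405445$
  sorted[2] = 015405445$00154151
  sorted[3] = 0154151015405445$0
  sorted[4] = 05445$001541510154
  sorted[5] = 1015405445$0015415
  sorted[6] = 151015405445$00154
  sorted[7] = 15405445$001541510
  sorted[8] = 154151015405445$00
  sorted[9] = 405445$00154151015
  sorted[10] = 4151015405445$0015
  sorted[11] = 445$00154151015405
  sorted[12] = 45$001541510154054
  sorted[13] = 5$0015415101540544
  sorted[14] = 51015405445$001541
  sorted[15] = 5405445$0015415101
  sorted[16] = 54151015405445$001
  sorted[17] = 5445$0015415101540
sorted[14] = 51015405445$001541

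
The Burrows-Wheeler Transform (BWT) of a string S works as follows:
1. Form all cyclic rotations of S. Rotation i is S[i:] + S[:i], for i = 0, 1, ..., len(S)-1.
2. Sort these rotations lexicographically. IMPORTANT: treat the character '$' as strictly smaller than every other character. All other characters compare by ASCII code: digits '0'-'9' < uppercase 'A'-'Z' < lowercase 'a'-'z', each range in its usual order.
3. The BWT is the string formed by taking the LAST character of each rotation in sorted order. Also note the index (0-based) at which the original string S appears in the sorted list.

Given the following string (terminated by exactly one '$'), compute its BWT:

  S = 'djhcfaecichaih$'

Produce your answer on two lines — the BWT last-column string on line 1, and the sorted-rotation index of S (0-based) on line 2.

All 15 rotations (rotation i = S[i:]+S[:i]):
  rot[0] = djhcfaecichaih$
  rot[1] = jhcfaecichaih$d
  rot[2] = hcfaecichaih$dj
  rot[3] = cfaecichaih$djh
  rot[4] = faecichaih$djhc
  rot[5] = aecichaih$djhcf
  rot[6] = ecichaih$djhcfa
  rot[7] = cichaih$djhcfae
  rot[8] = ichaih$djhcfaec
  rot[9] = chaih$djhcfaeci
  rot[10] = haih$djhcfaecic
  rot[11] = aih$djhcfaecich
  rot[12] = ih$djhcfaecicha
  rot[13] = h$djhcfaecichai
  rot[14] = $djhcfaecichaih
Sorted (with $ < everything):
  sorted[0] = $djhcfaecichaih  (last char: 'h')
  sorted[1] = aecichaih$djhcf  (last char: 'f')
  sorted[2] = aih$djhcfaecich  (last char: 'h')
  sorted[3] = cfaecichaih$djh  (last char: 'h')
  sorted[4] = chaih$djhcfaeci  (last char: 'i')
  sorted[5] = cichaih$djhcfae  (last char: 'e')
  sorted[6] = djhcfaecichaih$  (last char: '$')
  sorted[7] = ecichaih$djhcfa  (last char: 'a')
  sorted[8] = faecichaih$djhc  (last char: 'c')
  sorted[9] = h$djhcfaecichai  (last char: 'i')
  sorted[10] = haih$djhcfaecic  (last char: 'c')
  sorted[11] = hcfaecichaih$dj  (last char: 'j')
  sorted[12] = ichaih$djhcfaec  (last char: 'c')
  sorted[13] = ih$djhcfaecicha  (last char: 'a')
  sorted[14] = jhcfaecichaih$d  (last char: 'd')
Last column: hfhhie$acicjcad
Original string S is at sorted index 6

Answer: hfhhie$acicjcad
6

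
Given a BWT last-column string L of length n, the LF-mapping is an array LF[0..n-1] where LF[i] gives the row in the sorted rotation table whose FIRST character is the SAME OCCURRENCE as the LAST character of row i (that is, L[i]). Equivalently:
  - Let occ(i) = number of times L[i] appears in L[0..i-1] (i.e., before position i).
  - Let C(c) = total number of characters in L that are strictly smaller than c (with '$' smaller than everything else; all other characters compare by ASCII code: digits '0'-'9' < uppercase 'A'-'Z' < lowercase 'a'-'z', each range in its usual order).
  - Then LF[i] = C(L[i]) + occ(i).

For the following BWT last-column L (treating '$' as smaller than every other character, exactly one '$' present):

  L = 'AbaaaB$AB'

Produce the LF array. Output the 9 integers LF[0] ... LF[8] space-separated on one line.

Answer: 1 8 5 6 7 3 0 2 4

Derivation:
Char counts: '$':1, 'A':2, 'B':2, 'a':3, 'b':1
C (first-col start): C('$')=0, C('A')=1, C('B')=3, C('a')=5, C('b')=8
L[0]='A': occ=0, LF[0]=C('A')+0=1+0=1
L[1]='b': occ=0, LF[1]=C('b')+0=8+0=8
L[2]='a': occ=0, LF[2]=C('a')+0=5+0=5
L[3]='a': occ=1, LF[3]=C('a')+1=5+1=6
L[4]='a': occ=2, LF[4]=C('a')+2=5+2=7
L[5]='B': occ=0, LF[5]=C('B')+0=3+0=3
L[6]='$': occ=0, LF[6]=C('$')+0=0+0=0
L[7]='A': occ=1, LF[7]=C('A')+1=1+1=2
L[8]='B': occ=1, LF[8]=C('B')+1=3+1=4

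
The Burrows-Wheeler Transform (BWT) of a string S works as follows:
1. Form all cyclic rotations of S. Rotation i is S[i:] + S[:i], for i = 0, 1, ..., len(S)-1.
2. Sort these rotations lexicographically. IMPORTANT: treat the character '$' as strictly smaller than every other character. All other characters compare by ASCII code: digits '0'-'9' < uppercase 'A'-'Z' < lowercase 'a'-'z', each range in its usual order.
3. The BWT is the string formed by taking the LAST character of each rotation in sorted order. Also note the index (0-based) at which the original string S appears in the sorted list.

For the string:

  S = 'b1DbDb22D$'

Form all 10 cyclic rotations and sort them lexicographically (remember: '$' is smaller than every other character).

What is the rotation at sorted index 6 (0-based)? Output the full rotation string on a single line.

Answer: DbDb22D$b1

Derivation:
All 10 rotations (rotation i = S[i:]+S[:i]):
  rot[0] = b1DbDb22D$
  rot[1] = 1DbDb22D$b
  rot[2] = DbDb22D$b1
  rot[3] = bDb22D$b1D
  rot[4] = Db22D$b1Db
  rot[5] = b22D$b1DbD
  rot[6] = 22D$b1DbDb
  rot[7] = 2D$b1DbDb2
  rot[8] = D$b1DbDb22
  rot[9] = $b1DbDb22D
Sorted (with $ < everything):
  sorted[0] = $b1DbDb22D
  sorted[1] = 1DbDb22D$b
  sorted[2] = 22D$b1DbDb
  sorted[3] = 2D$b1DbDb2
  sorted[4] = D$b1DbDb22
  sorted[5] = Db22D$b1Db
  sorted[6] = DbDb22D$b1
  sorted[7] = b1DbDb22D$
  sorted[8] = b22D$b1DbD
  sorted[9] = bDb22D$b1D
sorted[6] = DbDb22D$b1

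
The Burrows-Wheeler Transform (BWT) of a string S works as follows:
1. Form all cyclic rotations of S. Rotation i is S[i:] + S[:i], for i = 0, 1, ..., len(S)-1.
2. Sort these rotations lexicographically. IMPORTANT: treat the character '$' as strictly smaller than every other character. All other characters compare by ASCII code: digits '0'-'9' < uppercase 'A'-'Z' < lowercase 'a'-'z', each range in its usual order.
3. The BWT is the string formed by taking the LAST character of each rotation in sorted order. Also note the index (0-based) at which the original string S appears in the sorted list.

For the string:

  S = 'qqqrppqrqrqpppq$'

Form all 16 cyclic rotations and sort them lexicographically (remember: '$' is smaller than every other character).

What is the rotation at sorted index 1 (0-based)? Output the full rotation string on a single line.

Answer: pppq$qqqrppqrqrq

Derivation:
All 16 rotations (rotation i = S[i:]+S[:i]):
  rot[0] = qqqrppqrqrqpppq$
  rot[1] = qqrppqrqrqpppq$q
  rot[2] = qrppqrqrqpppq$qq
  rot[3] = rppqrqrqpppq$qqq
  rot[4] = ppqrqrqpppq$qqqr
  rot[5] = pqrqrqpppq$qqqrp
  rot[6] = qrqrqpppq$qqqrpp
  rot[7] = rqrqpppq$qqqrppq
  rot[8] = qrqpppq$qqqrppqr
  rot[9] = rqpppq$qqqrppqrq
  rot[10] = qpppq$qqqrppqrqr
  rot[11] = pppq$qqqrppqrqrq
  rot[12] = ppq$qqqrppqrqrqp
  rot[13] = pq$qqqrppqrqrqpp
  rot[14] = q$qqqrppqrqrqppp
  rot[15] = $qqqrppqrqrqpppq
Sorted (with $ < everything):
  sorted[0] = $qqqrppqrqrqpppq
  sorted[1] = pppq$qqqrppqrqrq
  sorted[2] = ppq$qqqrppqrqrqp
  sorted[3] = ppqrqrqpppq$qqqr
  sorted[4] = pq$qqqrppqrqrqpp
  sorted[5] = pqrqrqpppq$qqqrp
  sorted[6] = q$qqqrppqrqrqppp
  sorted[7] = qpppq$qqqrppqrqr
  sorted[8] = qqqrppqrqrqpppq$
  sorted[9] = qqrppqrqrqpppq$q
  sorted[10] = qrppqrqrqpppq$qq
  sorted[11] = qrqpppq$qqqrppqr
  sorted[12] = qrqrqpppq$qqqrpp
  sorted[13] = rppqrqrqpppq$qqq
  sorted[14] = rqpppq$qqqrppqrq
  sorted[15] = rqrqpppq$qqqrppq
sorted[1] = pppq$qqqrppqrqrq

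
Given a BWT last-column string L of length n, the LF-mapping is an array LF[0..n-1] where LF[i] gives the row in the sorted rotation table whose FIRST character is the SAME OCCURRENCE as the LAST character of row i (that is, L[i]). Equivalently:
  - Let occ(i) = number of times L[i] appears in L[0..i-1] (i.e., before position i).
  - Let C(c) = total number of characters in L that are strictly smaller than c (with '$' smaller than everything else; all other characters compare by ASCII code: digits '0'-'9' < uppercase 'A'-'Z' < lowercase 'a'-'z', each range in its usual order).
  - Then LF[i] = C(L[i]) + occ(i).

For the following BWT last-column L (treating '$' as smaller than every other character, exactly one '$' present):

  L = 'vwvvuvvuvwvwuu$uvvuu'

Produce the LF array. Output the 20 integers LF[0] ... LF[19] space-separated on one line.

Char counts: '$':1, 'u':7, 'v':9, 'w':3
C (first-col start): C('$')=0, C('u')=1, C('v')=8, C('w')=17
L[0]='v': occ=0, LF[0]=C('v')+0=8+0=8
L[1]='w': occ=0, LF[1]=C('w')+0=17+0=17
L[2]='v': occ=1, LF[2]=C('v')+1=8+1=9
L[3]='v': occ=2, LF[3]=C('v')+2=8+2=10
L[4]='u': occ=0, LF[4]=C('u')+0=1+0=1
L[5]='v': occ=3, LF[5]=C('v')+3=8+3=11
L[6]='v': occ=4, LF[6]=C('v')+4=8+4=12
L[7]='u': occ=1, LF[7]=C('u')+1=1+1=2
L[8]='v': occ=5, LF[8]=C('v')+5=8+5=13
L[9]='w': occ=1, LF[9]=C('w')+1=17+1=18
L[10]='v': occ=6, LF[10]=C('v')+6=8+6=14
L[11]='w': occ=2, LF[11]=C('w')+2=17+2=19
L[12]='u': occ=2, LF[12]=C('u')+2=1+2=3
L[13]='u': occ=3, LF[13]=C('u')+3=1+3=4
L[14]='$': occ=0, LF[14]=C('$')+0=0+0=0
L[15]='u': occ=4, LF[15]=C('u')+4=1+4=5
L[16]='v': occ=7, LF[16]=C('v')+7=8+7=15
L[17]='v': occ=8, LF[17]=C('v')+8=8+8=16
L[18]='u': occ=5, LF[18]=C('u')+5=1+5=6
L[19]='u': occ=6, LF[19]=C('u')+6=1+6=7

Answer: 8 17 9 10 1 11 12 2 13 18 14 19 3 4 0 5 15 16 6 7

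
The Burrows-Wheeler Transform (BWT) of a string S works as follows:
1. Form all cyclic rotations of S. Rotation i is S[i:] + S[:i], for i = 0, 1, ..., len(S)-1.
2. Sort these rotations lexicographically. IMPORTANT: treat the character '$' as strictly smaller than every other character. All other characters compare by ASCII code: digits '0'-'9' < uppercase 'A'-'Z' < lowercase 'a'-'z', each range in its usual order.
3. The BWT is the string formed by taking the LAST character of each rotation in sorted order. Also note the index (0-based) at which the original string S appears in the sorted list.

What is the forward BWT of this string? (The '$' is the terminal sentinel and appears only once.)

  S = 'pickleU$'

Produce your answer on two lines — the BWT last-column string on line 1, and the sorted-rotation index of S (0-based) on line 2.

All 8 rotations (rotation i = S[i:]+S[:i]):
  rot[0] = pickleU$
  rot[1] = ickleU$p
  rot[2] = ckleU$pi
  rot[3] = kleU$pic
  rot[4] = leU$pick
  rot[5] = eU$pickl
  rot[6] = U$pickle
  rot[7] = $pickleU
Sorted (with $ < everything):
  sorted[0] = $pickleU  (last char: 'U')
  sorted[1] = U$pickle  (last char: 'e')
  sorted[2] = ckleU$pi  (last char: 'i')
  sorted[3] = eU$pickl  (last char: 'l')
  sorted[4] = ickleU$p  (last char: 'p')
  sorted[5] = kleU$pic  (last char: 'c')
  sorted[6] = leU$pick  (last char: 'k')
  sorted[7] = pickleU$  (last char: '$')
Last column: Ueilpck$
Original string S is at sorted index 7

Answer: Ueilpck$
7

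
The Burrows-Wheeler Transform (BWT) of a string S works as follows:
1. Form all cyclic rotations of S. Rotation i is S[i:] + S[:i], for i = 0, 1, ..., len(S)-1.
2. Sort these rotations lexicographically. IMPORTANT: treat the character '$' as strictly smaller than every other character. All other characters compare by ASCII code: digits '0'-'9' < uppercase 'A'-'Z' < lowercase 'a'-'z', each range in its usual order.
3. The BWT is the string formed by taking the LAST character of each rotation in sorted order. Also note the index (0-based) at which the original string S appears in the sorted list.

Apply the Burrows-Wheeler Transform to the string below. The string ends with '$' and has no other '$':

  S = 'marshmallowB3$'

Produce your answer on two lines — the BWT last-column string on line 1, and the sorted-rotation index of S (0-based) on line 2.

Answer: 3Bwmmsalh$laro
9

Derivation:
All 14 rotations (rotation i = S[i:]+S[:i]):
  rot[0] = marshmallowB3$
  rot[1] = arshmallowB3$m
  rot[2] = rshmallowB3$ma
  rot[3] = shmallowB3$mar
  rot[4] = hmallowB3$mars
  rot[5] = mallowB3$marsh
  rot[6] = allowB3$marshm
  rot[7] = llowB3$marshma
  rot[8] = lowB3$marshmal
  rot[9] = owB3$marshmall
  rot[10] = wB3$marshmallo
  rot[11] = B3$marshmallow
  rot[12] = 3$marshmallowB
  rot[13] = $marshmallowB3
Sorted (with $ < everything):
  sorted[0] = $marshmallowB3  (last char: '3')
  sorted[1] = 3$marshmallowB  (last char: 'B')
  sorted[2] = B3$marshmallow  (last char: 'w')
  sorted[3] = allowB3$marshm  (last char: 'm')
  sorted[4] = arshmallowB3$m  (last char: 'm')
  sorted[5] = hmallowB3$mars  (last char: 's')
  sorted[6] = llowB3$marshma  (last char: 'a')
  sorted[7] = lowB3$marshmal  (last char: 'l')
  sorted[8] = mallowB3$marsh  (last char: 'h')
  sorted[9] = marshmallowB3$  (last char: '$')
  sorted[10] = owB3$marshmall  (last char: 'l')
  sorted[11] = rshmallowB3$ma  (last char: 'a')
  sorted[12] = shmallowB3$mar  (last char: 'r')
  sorted[13] = wB3$marshmallo  (last char: 'o')
Last column: 3Bwmmsalh$laro
Original string S is at sorted index 9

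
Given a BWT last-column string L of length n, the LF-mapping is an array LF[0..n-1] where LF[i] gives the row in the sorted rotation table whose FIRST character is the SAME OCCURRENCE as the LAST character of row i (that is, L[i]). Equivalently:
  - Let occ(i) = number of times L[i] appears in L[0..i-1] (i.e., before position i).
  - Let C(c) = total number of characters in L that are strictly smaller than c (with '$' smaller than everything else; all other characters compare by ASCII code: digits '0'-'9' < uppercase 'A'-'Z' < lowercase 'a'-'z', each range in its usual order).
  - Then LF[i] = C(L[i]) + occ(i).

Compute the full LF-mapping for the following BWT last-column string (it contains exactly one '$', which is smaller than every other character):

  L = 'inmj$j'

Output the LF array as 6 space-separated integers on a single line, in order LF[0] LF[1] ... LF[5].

Char counts: '$':1, 'i':1, 'j':2, 'm':1, 'n':1
C (first-col start): C('$')=0, C('i')=1, C('j')=2, C('m')=4, C('n')=5
L[0]='i': occ=0, LF[0]=C('i')+0=1+0=1
L[1]='n': occ=0, LF[1]=C('n')+0=5+0=5
L[2]='m': occ=0, LF[2]=C('m')+0=4+0=4
L[3]='j': occ=0, LF[3]=C('j')+0=2+0=2
L[4]='$': occ=0, LF[4]=C('$')+0=0+0=0
L[5]='j': occ=1, LF[5]=C('j')+1=2+1=3

Answer: 1 5 4 2 0 3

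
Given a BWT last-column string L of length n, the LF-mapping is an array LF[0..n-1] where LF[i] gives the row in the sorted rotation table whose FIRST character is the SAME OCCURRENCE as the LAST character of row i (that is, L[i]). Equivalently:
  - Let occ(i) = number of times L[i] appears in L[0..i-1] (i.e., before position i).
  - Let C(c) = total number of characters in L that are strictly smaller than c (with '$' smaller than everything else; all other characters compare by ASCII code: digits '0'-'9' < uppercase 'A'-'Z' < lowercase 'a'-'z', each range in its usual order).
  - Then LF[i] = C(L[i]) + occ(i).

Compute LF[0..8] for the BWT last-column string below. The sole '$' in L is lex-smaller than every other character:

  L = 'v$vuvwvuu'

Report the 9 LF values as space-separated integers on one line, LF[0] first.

Char counts: '$':1, 'u':3, 'v':4, 'w':1
C (first-col start): C('$')=0, C('u')=1, C('v')=4, C('w')=8
L[0]='v': occ=0, LF[0]=C('v')+0=4+0=4
L[1]='$': occ=0, LF[1]=C('$')+0=0+0=0
L[2]='v': occ=1, LF[2]=C('v')+1=4+1=5
L[3]='u': occ=0, LF[3]=C('u')+0=1+0=1
L[4]='v': occ=2, LF[4]=C('v')+2=4+2=6
L[5]='w': occ=0, LF[5]=C('w')+0=8+0=8
L[6]='v': occ=3, LF[6]=C('v')+3=4+3=7
L[7]='u': occ=1, LF[7]=C('u')+1=1+1=2
L[8]='u': occ=2, LF[8]=C('u')+2=1+2=3

Answer: 4 0 5 1 6 8 7 2 3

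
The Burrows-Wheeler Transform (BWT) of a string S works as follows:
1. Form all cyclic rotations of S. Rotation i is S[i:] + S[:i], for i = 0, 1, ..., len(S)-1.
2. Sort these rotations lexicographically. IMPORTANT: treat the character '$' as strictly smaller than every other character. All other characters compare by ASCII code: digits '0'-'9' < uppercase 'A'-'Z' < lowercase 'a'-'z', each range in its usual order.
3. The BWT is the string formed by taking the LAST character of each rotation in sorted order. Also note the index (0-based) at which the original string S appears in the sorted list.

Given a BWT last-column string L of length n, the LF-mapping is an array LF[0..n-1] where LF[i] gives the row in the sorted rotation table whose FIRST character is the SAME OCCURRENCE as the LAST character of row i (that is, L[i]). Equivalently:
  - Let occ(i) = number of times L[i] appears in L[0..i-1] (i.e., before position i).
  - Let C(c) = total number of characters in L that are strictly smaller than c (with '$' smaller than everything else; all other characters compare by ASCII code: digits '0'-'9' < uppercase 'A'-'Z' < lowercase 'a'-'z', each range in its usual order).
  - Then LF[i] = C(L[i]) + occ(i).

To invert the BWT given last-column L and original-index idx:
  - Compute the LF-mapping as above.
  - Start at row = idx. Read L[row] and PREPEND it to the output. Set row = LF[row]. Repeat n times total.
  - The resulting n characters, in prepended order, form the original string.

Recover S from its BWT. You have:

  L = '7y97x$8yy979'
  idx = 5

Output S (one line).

LF mapping: 1 9 5 2 8 0 4 10 11 6 3 7
Walk LF starting at row 5, prepending L[row]:
  step 1: row=5, L[5]='$', prepend. Next row=LF[5]=0
  step 2: row=0, L[0]='7', prepend. Next row=LF[0]=1
  step 3: row=1, L[1]='y', prepend. Next row=LF[1]=9
  step 4: row=9, L[9]='9', prepend. Next row=LF[9]=6
  step 5: row=6, L[6]='8', prepend. Next row=LF[6]=4
  step 6: row=4, L[4]='x', prepend. Next row=LF[4]=8
  step 7: row=8, L[8]='y', prepend. Next row=LF[8]=11
  step 8: row=11, L[11]='9', prepend. Next row=LF[11]=7
  step 9: row=7, L[7]='y', prepend. Next row=LF[7]=10
  step 10: row=10, L[10]='7', prepend. Next row=LF[10]=3
  step 11: row=3, L[3]='7', prepend. Next row=LF[3]=2
  step 12: row=2, L[2]='9', prepend. Next row=LF[2]=5
Reversed output: 977y9yx89y7$

Answer: 977y9yx89y7$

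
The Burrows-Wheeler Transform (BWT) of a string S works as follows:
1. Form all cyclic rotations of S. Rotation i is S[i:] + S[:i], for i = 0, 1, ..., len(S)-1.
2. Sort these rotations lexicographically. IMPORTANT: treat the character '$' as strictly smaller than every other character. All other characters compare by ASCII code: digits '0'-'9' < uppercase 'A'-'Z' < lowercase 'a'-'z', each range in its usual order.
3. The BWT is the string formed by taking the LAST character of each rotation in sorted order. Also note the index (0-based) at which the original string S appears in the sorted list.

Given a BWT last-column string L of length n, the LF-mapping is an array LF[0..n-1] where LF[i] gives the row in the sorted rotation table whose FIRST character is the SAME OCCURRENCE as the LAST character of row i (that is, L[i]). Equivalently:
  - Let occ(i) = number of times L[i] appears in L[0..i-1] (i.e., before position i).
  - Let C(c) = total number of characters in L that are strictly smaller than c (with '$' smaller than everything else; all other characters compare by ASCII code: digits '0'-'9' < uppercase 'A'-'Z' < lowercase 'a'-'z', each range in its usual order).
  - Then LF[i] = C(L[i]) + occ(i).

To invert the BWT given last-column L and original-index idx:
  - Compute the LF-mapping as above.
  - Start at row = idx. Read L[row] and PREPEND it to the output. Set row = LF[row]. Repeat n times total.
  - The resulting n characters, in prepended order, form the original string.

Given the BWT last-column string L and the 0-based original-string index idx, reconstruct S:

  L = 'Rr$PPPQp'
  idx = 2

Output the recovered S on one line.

LF mapping: 5 7 0 1 2 3 4 6
Walk LF starting at row 2, prepending L[row]:
  step 1: row=2, L[2]='$', prepend. Next row=LF[2]=0
  step 2: row=0, L[0]='R', prepend. Next row=LF[0]=5
  step 3: row=5, L[5]='P', prepend. Next row=LF[5]=3
  step 4: row=3, L[3]='P', prepend. Next row=LF[3]=1
  step 5: row=1, L[1]='r', prepend. Next row=LF[1]=7
  step 6: row=7, L[7]='p', prepend. Next row=LF[7]=6
  step 7: row=6, L[6]='Q', prepend. Next row=LF[6]=4
  step 8: row=4, L[4]='P', prepend. Next row=LF[4]=2
Reversed output: PQprPPR$

Answer: PQprPPR$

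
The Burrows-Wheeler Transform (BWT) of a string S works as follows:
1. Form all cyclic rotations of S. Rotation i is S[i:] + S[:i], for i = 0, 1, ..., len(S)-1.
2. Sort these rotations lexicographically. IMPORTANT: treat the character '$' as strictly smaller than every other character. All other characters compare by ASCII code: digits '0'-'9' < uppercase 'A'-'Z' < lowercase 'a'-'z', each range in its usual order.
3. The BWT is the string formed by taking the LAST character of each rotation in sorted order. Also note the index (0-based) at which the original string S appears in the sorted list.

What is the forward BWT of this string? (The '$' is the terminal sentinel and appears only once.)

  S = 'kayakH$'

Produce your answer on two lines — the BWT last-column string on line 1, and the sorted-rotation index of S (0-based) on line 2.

All 7 rotations (rotation i = S[i:]+S[:i]):
  rot[0] = kayakH$
  rot[1] = ayakH$k
  rot[2] = yakH$ka
  rot[3] = akH$kay
  rot[4] = kH$kaya
  rot[5] = H$kayak
  rot[6] = $kayakH
Sorted (with $ < everything):
  sorted[0] = $kayakH  (last char: 'H')
  sorted[1] = H$kayak  (last char: 'k')
  sorted[2] = akH$kay  (last char: 'y')
  sorted[3] = ayakH$k  (last char: 'k')
  sorted[4] = kH$kaya  (last char: 'a')
  sorted[5] = kayakH$  (last char: '$')
  sorted[6] = yakH$ka  (last char: 'a')
Last column: Hkyka$a
Original string S is at sorted index 5

Answer: Hkyka$a
5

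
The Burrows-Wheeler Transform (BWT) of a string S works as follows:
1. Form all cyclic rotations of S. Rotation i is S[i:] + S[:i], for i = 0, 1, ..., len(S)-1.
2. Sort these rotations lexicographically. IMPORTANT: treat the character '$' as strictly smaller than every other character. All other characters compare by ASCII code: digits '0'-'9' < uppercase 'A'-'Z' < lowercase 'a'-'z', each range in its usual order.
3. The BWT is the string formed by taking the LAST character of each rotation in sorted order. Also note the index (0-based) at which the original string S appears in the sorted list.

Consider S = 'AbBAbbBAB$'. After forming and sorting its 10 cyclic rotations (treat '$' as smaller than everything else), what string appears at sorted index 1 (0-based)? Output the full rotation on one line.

All 10 rotations (rotation i = S[i:]+S[:i]):
  rot[0] = AbBAbbBAB$
  rot[1] = bBAbbBAB$A
  rot[2] = BAbbBAB$Ab
  rot[3] = AbbBAB$AbB
  rot[4] = bbBAB$AbBA
  rot[5] = bBAB$AbBAb
  rot[6] = BAB$AbBAbb
  rot[7] = AB$AbBAbbB
  rot[8] = B$AbBAbbBA
  rot[9] = $AbBAbbBAB
Sorted (with $ < everything):
  sorted[0] = $AbBAbbBAB
  sorted[1] = AB$AbBAbbB
  sorted[2] = AbBAbbBAB$
  sorted[3] = AbbBAB$AbB
  sorted[4] = B$AbBAbbBA
  sorted[5] = BAB$AbBAbb
  sorted[6] = BAbbBAB$Ab
  sorted[7] = bBAB$AbBAb
  sorted[8] = bBAbbBAB$A
  sorted[9] = bbBAB$AbBA
sorted[1] = AB$AbBAbbB

Answer: AB$AbBAbbB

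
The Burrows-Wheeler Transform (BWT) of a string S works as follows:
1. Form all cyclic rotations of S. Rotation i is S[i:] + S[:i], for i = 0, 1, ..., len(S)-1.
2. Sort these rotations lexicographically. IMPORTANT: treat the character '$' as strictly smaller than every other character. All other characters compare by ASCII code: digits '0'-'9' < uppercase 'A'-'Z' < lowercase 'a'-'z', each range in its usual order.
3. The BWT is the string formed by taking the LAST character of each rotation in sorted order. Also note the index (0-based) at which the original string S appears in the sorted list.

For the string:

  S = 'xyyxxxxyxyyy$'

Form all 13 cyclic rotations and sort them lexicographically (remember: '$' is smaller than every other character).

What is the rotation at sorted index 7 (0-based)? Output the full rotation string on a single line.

All 13 rotations (rotation i = S[i:]+S[:i]):
  rot[0] = xyyxxxxyxyyy$
  rot[1] = yyxxxxyxyyy$x
  rot[2] = yxxxxyxyyy$xy
  rot[3] = xxxxyxyyy$xyy
  rot[4] = xxxyxyyy$xyyx
  rot[5] = xxyxyyy$xyyxx
  rot[6] = xyxyyy$xyyxxx
  rot[7] = yxyyy$xyyxxxx
  rot[8] = xyyy$xyyxxxxy
  rot[9] = yyy$xyyxxxxyx
  rot[10] = yy$xyyxxxxyxy
  rot[11] = y$xyyxxxxyxyy
  rot[12] = $xyyxxxxyxyyy
Sorted (with $ < everything):
  sorted[0] = $xyyxxxxyxyyy
  sorted[1] = xxxxyxyyy$xyy
  sorted[2] = xxxyxyyy$xyyx
  sorted[3] = xxyxyyy$xyyxx
  sorted[4] = xyxyyy$xyyxxx
  sorted[5] = xyyxxxxyxyyy$
  sorted[6] = xyyy$xyyxxxxy
  sorted[7] = y$xyyxxxxyxyy
  sorted[8] = yxxxxyxyyy$xy
  sorted[9] = yxyyy$xyyxxxx
  sorted[10] = yy$xyyxxxxyxy
  sorted[11] = yyxxxxyxyyy$x
  sorted[12] = yyy$xyyxxxxyx
sorted[7] = y$xyyxxxxyxyy

Answer: y$xyyxxxxyxyy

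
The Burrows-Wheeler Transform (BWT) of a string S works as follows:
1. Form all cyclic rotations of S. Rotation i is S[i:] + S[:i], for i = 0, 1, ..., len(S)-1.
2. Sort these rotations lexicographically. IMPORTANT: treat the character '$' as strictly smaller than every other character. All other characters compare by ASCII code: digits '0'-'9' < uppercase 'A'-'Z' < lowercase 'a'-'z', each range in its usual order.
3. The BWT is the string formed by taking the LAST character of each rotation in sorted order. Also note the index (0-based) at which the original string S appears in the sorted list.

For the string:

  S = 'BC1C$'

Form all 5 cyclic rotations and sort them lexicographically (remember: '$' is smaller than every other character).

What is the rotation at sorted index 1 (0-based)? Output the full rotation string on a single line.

All 5 rotations (rotation i = S[i:]+S[:i]):
  rot[0] = BC1C$
  rot[1] = C1C$B
  rot[2] = 1C$BC
  rot[3] = C$BC1
  rot[4] = $BC1C
Sorted (with $ < everything):
  sorted[0] = $BC1C
  sorted[1] = 1C$BC
  sorted[2] = BC1C$
  sorted[3] = C$BC1
  sorted[4] = C1C$B
sorted[1] = 1C$BC

Answer: 1C$BC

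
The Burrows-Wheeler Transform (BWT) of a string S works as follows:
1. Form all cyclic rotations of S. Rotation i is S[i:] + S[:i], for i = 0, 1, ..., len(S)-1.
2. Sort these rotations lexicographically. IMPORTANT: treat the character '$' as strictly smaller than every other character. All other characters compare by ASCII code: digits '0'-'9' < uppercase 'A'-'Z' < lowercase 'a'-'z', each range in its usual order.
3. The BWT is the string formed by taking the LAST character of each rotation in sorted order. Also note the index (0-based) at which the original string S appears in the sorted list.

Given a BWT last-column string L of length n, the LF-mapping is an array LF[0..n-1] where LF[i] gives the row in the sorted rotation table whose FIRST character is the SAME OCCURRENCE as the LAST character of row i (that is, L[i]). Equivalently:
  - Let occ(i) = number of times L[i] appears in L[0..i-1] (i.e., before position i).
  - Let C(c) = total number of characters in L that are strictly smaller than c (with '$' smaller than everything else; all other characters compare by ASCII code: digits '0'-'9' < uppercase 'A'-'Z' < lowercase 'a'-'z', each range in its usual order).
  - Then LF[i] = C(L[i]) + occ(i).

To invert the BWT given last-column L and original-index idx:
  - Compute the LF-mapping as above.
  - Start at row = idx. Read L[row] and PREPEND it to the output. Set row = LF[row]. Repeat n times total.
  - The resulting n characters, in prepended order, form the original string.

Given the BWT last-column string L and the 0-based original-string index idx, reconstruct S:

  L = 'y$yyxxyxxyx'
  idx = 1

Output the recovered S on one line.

LF mapping: 6 0 7 8 1 2 9 3 4 10 5
Walk LF starting at row 1, prepending L[row]:
  step 1: row=1, L[1]='$', prepend. Next row=LF[1]=0
  step 2: row=0, L[0]='y', prepend. Next row=LF[0]=6
  step 3: row=6, L[6]='y', prepend. Next row=LF[6]=9
  step 4: row=9, L[9]='y', prepend. Next row=LF[9]=10
  step 5: row=10, L[10]='x', prepend. Next row=LF[10]=5
  step 6: row=5, L[5]='x', prepend. Next row=LF[5]=2
  step 7: row=2, L[2]='y', prepend. Next row=LF[2]=7
  step 8: row=7, L[7]='x', prepend. Next row=LF[7]=3
  step 9: row=3, L[3]='y', prepend. Next row=LF[3]=8
  step 10: row=8, L[8]='x', prepend. Next row=LF[8]=4
  step 11: row=4, L[4]='x', prepend. Next row=LF[4]=1
Reversed output: xxyxyxxyyy$

Answer: xxyxyxxyyy$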